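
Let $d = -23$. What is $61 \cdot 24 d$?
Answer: $-33672$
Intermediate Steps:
$61 \cdot 24 d = 61 \cdot 24 \left(-23\right) = 61 \left(-552\right) = -33672$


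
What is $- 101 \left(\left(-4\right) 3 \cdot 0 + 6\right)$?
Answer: $-606$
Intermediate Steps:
$- 101 \left(\left(-4\right) 3 \cdot 0 + 6\right) = - 101 \left(\left(-12\right) 0 + 6\right) = - 101 \left(0 + 6\right) = \left(-101\right) 6 = -606$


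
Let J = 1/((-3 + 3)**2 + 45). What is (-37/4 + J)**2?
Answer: 2758921/32400 ≈ 85.152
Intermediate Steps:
J = 1/45 (J = 1/(0**2 + 45) = 1/(0 + 45) = 1/45 ≈ 0.022222)
(-37/4 + J)**2 = (-37/4 + 1/45)**2 = (-1661/180)**2 = 2758921/32400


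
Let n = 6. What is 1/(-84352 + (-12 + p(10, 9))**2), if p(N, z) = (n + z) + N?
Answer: -1/84183 ≈ -1.1879e-5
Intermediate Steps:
p(N, z) = 6 + N + z (p(N, z) = (6 + z) + N = 6 + N + z)
1/(-84352 + (-12 + p(10, 9))**2) = 1/(-84352 + (-12 + (6 + 10 + 9))**2) = 1/(-84352 + (-12 + 25)**2) = 1/(-84352 + 13**2) = 1/(-84352 + 169) = 1/(-84183) = -1/84183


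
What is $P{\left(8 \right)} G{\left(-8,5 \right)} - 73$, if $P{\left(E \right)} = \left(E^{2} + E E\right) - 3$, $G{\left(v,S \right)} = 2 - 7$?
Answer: $-698$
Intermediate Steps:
$G{\left(v,S \right)} = -5$ ($G{\left(v,S \right)} = 2 - 7 = -5$)
$P{\left(E \right)} = -3 + 2 E^{2}$ ($P{\left(E \right)} = \left(E^{2} + E^{2}\right) - 3 = 2 E^{2} - 3 = -3 + 2 E^{2}$)
$P{\left(8 \right)} G{\left(-8,5 \right)} - 73 = \left(-3 + 2 \cdot 8^{2}\right) \left(-5\right) - 73 = \left(-3 + 2 \cdot 64\right) \left(-5\right) - 73 = \left(-3 + 128\right) \left(-5\right) - 73 = 125 \left(-5\right) - 73 = -625 - 73 = -698$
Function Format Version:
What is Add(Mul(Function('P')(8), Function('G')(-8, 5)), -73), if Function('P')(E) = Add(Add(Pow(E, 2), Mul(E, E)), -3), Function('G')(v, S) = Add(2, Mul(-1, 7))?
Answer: -698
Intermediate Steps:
Function('G')(v, S) = -5 (Function('G')(v, S) = Add(2, -7) = -5)
Function('P')(E) = Add(-3, Mul(2, Pow(E, 2))) (Function('P')(E) = Add(Add(Pow(E, 2), Pow(E, 2)), -3) = Add(Mul(2, Pow(E, 2)), -3) = Add(-3, Mul(2, Pow(E, 2))))
Add(Mul(Function('P')(8), Function('G')(-8, 5)), -73) = Add(Mul(Add(-3, Mul(2, Pow(8, 2))), -5), -73) = Add(Mul(Add(-3, Mul(2, 64)), -5), -73) = Add(Mul(Add(-3, 128), -5), -73) = Add(Mul(125, -5), -73) = Add(-625, -73) = -698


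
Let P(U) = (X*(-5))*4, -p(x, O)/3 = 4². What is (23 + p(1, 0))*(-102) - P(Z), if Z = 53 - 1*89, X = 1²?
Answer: 2570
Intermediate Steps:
p(x, O) = -48 (p(x, O) = -3*4² = -3*16 = -48)
X = 1
Z = -36 (Z = 53 - 89 = -36)
P(U) = -20 (P(U) = (1*(-5))*4 = -5*4 = -20)
(23 + p(1, 0))*(-102) - P(Z) = (23 - 48)*(-102) - 1*(-20) = -25*(-102) + 20 = 2550 + 20 = 2570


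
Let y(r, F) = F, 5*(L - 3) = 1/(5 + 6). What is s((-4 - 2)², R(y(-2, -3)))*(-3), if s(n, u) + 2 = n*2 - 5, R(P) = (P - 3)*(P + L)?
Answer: -195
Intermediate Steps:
L = 166/55 (L = 3 + 1/(5*(5 + 6)) = 3 + (⅕)/11 = 3 + (⅕)*(1/11) = 3 + 1/55 = 166/55 ≈ 3.0182)
R(P) = (-3 + P)*(166/55 + P) (R(P) = (P - 3)*(P + 166/55) = (-3 + P)*(166/55 + P))
s(n, u) = -7 + 2*n (s(n, u) = -2 + (n*2 - 5) = -2 + (2*n - 5) = -2 + (-5 + 2*n) = -7 + 2*n)
s((-4 - 2)², R(y(-2, -3)))*(-3) = (-7 + 2*(-4 - 2)²)*(-3) = (-7 + 2*(-6)²)*(-3) = (-7 + 2*36)*(-3) = (-7 + 72)*(-3) = 65*(-3) = -195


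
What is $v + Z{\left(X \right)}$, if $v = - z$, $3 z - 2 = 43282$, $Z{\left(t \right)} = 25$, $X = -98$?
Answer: $-14403$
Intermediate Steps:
$z = 14428$ ($z = \frac{2}{3} + \frac{1}{3} \cdot 43282 = \frac{2}{3} + \frac{43282}{3} = 14428$)
$v = -14428$ ($v = \left(-1\right) 14428 = -14428$)
$v + Z{\left(X \right)} = -14428 + 25 = -14403$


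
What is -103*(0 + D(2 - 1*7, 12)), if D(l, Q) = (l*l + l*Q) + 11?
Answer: 2472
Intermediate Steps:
D(l, Q) = 11 + l**2 + Q*l (D(l, Q) = (l**2 + Q*l) + 11 = 11 + l**2 + Q*l)
-103*(0 + D(2 - 1*7, 12)) = -103*(0 + (11 + (2 - 1*7)**2 + 12*(2 - 1*7))) = -103*(0 + (11 + (2 - 7)**2 + 12*(2 - 7))) = -103*(0 + (11 + (-5)**2 + 12*(-5))) = -103*(0 + (11 + 25 - 60)) = -103*(0 - 24) = -103*(-24) = 2472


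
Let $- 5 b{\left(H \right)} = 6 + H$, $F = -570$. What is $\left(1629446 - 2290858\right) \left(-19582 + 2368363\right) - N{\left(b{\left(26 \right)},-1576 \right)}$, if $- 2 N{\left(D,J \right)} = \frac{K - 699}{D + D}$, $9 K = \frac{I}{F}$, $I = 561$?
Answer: $- \frac{68006538630487595}{43776} \approx -1.5535 \cdot 10^{12}$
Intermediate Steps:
$K = - \frac{187}{1710}$ ($K = \frac{561 \frac{1}{-570}}{9} = \frac{561 \left(- \frac{1}{570}\right)}{9} = \frac{1}{9} \left(- \frac{187}{190}\right) = - \frac{187}{1710} \approx -0.10936$)
$b{\left(H \right)} = - \frac{6}{5} - \frac{H}{5}$ ($b{\left(H \right)} = - \frac{6 + H}{5} = - \frac{6}{5} - \frac{H}{5}$)
$N{\left(D,J \right)} = \frac{1195477}{6840 D}$ ($N{\left(D,J \right)} = - \frac{\left(- \frac{187}{1710} - 699\right) \frac{1}{D + D}}{2} = - \frac{\left(- \frac{1195477}{1710}\right) \frac{1}{2 D}}{2} = - \frac{\left(- \frac{1195477}{3420}\right) \frac{1}{D}}{2} = \frac{1195477}{6840 D}$)
$\left(1629446 - 2290858\right) \left(-19582 + 2368363\right) - N{\left(b{\left(26 \right)},-1576 \right)} = \left(1629446 - 2290858\right) \left(-19582 + 2368363\right) - \frac{1195477}{6840 \left(- \frac{6}{5} - \frac{26}{5}\right)} = \left(-661412\right) 2348781 - \frac{1195477}{6840 \left(- \frac{6}{5} - \frac{26}{5}\right)} = -1553511938772 - \frac{1195477}{6840 \left(- \frac{32}{5}\right)} = -1553511938772 - \frac{1195477}{6840} \left(- \frac{5}{32}\right) = -1553511938772 - - \frac{1195477}{43776} = -1553511938772 + \frac{1195477}{43776} = - \frac{68006538630487595}{43776}$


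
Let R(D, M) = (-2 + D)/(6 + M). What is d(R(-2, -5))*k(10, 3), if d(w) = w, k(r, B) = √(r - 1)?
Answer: -12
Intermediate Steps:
k(r, B) = √(-1 + r)
R(D, M) = (-2 + D)/(6 + M)
d(R(-2, -5))*k(10, 3) = ((-2 - 2)/(6 - 5))*√(-1 + 10) = (-4/1)*√9 = (1*(-4))*3 = -4*3 = -12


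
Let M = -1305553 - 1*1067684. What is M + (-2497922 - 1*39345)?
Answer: -4910504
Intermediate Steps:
M = -2373237 (M = -1305553 - 1067684 = -2373237)
M + (-2497922 - 1*39345) = -2373237 + (-2497922 - 1*39345) = -2373237 + (-2497922 - 39345) = -2373237 - 2537267 = -4910504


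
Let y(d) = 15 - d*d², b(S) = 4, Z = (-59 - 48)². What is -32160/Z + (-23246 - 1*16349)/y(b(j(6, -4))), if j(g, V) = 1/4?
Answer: 451747315/561001 ≈ 805.25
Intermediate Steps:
Z = 11449 (Z = (-107)² = 11449)
j(g, V) = ¼
y(d) = 15 - d³
-32160/Z + (-23246 - 1*16349)/y(b(j(6, -4))) = -32160/11449 + (-23246 - 1*16349)/(15 - 1*4³) = -32160*1/11449 + (-23246 - 16349)/(15 - 1*64) = -32160/11449 - 39595/(15 - 64) = -32160/11449 - 39595/(-49) = -32160/11449 - 39595*(-1/49) = -32160/11449 + 39595/49 = 451747315/561001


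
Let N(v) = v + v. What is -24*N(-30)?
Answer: 1440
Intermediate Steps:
N(v) = 2*v
-24*N(-30) = -48*(-30) = -24*(-60) = 1440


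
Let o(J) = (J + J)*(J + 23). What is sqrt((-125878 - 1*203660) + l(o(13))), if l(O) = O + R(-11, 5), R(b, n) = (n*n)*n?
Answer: I*sqrt(328477) ≈ 573.13*I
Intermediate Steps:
o(J) = 2*J*(23 + J) (o(J) = (2*J)*(23 + J) = 2*J*(23 + J))
R(b, n) = n**3 (R(b, n) = n**2*n = n**3)
l(O) = 125 + O (l(O) = O + 5**3 = O + 125 = 125 + O)
sqrt((-125878 - 1*203660) + l(o(13))) = sqrt((-125878 - 1*203660) + (125 + 2*13*(23 + 13))) = sqrt((-125878 - 203660) + (125 + 2*13*36)) = sqrt(-329538 + (125 + 936)) = sqrt(-329538 + 1061) = sqrt(-328477) = I*sqrt(328477)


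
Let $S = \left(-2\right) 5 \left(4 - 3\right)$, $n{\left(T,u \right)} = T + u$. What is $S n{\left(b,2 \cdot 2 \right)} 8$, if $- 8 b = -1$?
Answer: $-330$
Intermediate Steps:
$b = \frac{1}{8}$ ($b = \left(- \frac{1}{8}\right) \left(-1\right) = \frac{1}{8} \approx 0.125$)
$S = -10$ ($S = \left(-10\right) 1 = -10$)
$S n{\left(b,2 \cdot 2 \right)} 8 = - 10 \left(\frac{1}{8} + 2 \cdot 2\right) 8 = - 10 \left(\frac{1}{8} + 4\right) 8 = \left(-10\right) \frac{33}{8} \cdot 8 = \left(- \frac{165}{4}\right) 8 = -330$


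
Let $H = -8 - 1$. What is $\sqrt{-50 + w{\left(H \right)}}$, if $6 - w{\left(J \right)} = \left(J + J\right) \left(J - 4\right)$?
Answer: $i \sqrt{278} \approx 16.673 i$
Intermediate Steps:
$H = -9$ ($H = -8 - 1 = -9$)
$w{\left(J \right)} = 6 - 2 J \left(-4 + J\right)$ ($w{\left(J \right)} = 6 - \left(J + J\right) \left(J - 4\right) = 6 - 2 J \left(-4 + J\right)$)
$\sqrt{-50 + w{\left(H \right)}} = \sqrt{-50 + \left(6 - 2 \left(-9\right)^{2} + 8 \left(-9\right)\right)} = \sqrt{-50 - 228} = \sqrt{-278} = i \sqrt{278}$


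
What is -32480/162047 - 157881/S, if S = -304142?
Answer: 15705610247/49285298674 ≈ 0.31867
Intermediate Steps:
-32480/162047 - 157881/S = -32480/162047 - 157881/(-304142) = -32480*1/162047 - 157881*(-1/304142) = -32480/162047 + 157881/304142 = 15705610247/49285298674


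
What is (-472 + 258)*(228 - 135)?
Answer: -19902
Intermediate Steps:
(-472 + 258)*(228 - 135) = -214*93 = -19902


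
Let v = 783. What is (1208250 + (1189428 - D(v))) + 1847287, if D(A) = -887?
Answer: 4245852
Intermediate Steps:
(1208250 + (1189428 - D(v))) + 1847287 = (1208250 + (1189428 - 1*(-887))) + 1847287 = (1208250 + (1189428 + 887)) + 1847287 = (1208250 + 1190315) + 1847287 = 2398565 + 1847287 = 4245852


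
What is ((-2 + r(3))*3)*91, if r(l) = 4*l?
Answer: 2730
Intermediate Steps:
((-2 + r(3))*3)*91 = ((-2 + 4*3)*3)*91 = ((-2 + 12)*3)*91 = (10*3)*91 = 30*91 = 2730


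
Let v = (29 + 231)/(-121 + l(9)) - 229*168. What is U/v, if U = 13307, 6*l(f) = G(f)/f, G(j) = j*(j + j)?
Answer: -785113/2269978 ≈ -0.34587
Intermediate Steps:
G(j) = 2*j**2 (G(j) = j*(2*j) = 2*j**2)
l(f) = f/3 (l(f) = ((2*f**2)/f)/6 = (2*f)/6 = f/3)
v = -2269978/59 (v = (29 + 231)/(-121 + (1/3)*9) - 229*168 = 260/(-121 + 3) - 38472 = 260/(-118) - 38472 = 260*(-1/118) - 38472 = -130/59 - 38472 = -2269978/59 ≈ -38474.)
U/v = 13307/(-2269978/59) = 13307*(-59/2269978) = -785113/2269978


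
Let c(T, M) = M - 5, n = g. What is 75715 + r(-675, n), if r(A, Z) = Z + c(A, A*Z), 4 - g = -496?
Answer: -261290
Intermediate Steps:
g = 500 (g = 4 - 1*(-496) = 4 + 496 = 500)
n = 500
c(T, M) = -5 + M
r(A, Z) = -5 + Z + A*Z (r(A, Z) = Z + (-5 + A*Z) = -5 + Z + A*Z)
75715 + r(-675, n) = 75715 + (-5 + 500 - 675*500) = 75715 + (-5 + 500 - 337500) = 75715 - 337005 = -261290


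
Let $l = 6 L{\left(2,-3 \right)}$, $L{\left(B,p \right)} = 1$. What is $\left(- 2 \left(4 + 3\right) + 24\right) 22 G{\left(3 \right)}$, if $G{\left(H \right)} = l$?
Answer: $1320$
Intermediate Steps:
$l = 6$ ($l = 6 \cdot 1 = 6$)
$G{\left(H \right)} = 6$
$\left(- 2 \left(4 + 3\right) + 24\right) 22 G{\left(3 \right)} = \left(- 2 \left(4 + 3\right) + 24\right) 22 \cdot 6 = \left(\left(-2\right) 7 + 24\right) 22 \cdot 6 = \left(-14 + 24\right) 22 \cdot 6 = 10 \cdot 22 \cdot 6 = 220 \cdot 6 = 1320$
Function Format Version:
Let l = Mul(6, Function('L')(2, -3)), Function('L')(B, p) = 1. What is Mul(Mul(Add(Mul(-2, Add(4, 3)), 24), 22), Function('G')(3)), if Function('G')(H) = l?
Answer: 1320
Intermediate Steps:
l = 6 (l = Mul(6, 1) = 6)
Function('G')(H) = 6
Mul(Mul(Add(Mul(-2, Add(4, 3)), 24), 22), Function('G')(3)) = Mul(Mul(Add(Mul(-2, Add(4, 3)), 24), 22), 6) = Mul(Mul(Add(Mul(-2, 7), 24), 22), 6) = Mul(Mul(Add(-14, 24), 22), 6) = Mul(Mul(10, 22), 6) = Mul(220, 6) = 1320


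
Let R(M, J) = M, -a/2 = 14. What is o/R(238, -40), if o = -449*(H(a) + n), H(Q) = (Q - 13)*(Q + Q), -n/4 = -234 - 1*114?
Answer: -827956/119 ≈ -6957.6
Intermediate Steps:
a = -28 (a = -2*14 = -28)
n = 1392 (n = -4*(-234 - 1*114) = -4*(-234 - 114) = -4*(-348) = 1392)
H(Q) = 2*Q*(-13 + Q) (H(Q) = (-13 + Q)*(2*Q) = 2*Q*(-13 + Q))
o = -1655912 (o = -449*(2*(-28)*(-13 - 28) + 1392) = -449*(2*(-28)*(-41) + 1392) = -449*(2296 + 1392) = -449*3688 = -1655912)
o/R(238, -40) = -1655912/238 = -1655912*1/238 = -827956/119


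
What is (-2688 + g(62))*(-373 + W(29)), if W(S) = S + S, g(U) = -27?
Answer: 855225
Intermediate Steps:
W(S) = 2*S
(-2688 + g(62))*(-373 + W(29)) = (-2688 - 27)*(-373 + 2*29) = -2715*(-373 + 58) = -2715*(-315) = 855225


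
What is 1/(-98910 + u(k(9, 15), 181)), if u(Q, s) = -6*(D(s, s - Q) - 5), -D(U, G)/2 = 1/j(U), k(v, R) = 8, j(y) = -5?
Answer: -5/494412 ≈ -1.0113e-5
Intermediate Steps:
D(U, G) = ⅖ (D(U, G) = -2/(-5) = -2*(-⅕) = ⅖)
u(Q, s) = 138/5 (u(Q, s) = -6*(⅖ - 5) = -6*(-23/5) = 138/5)
1/(-98910 + u(k(9, 15), 181)) = 1/(-98910 + 138/5) = 1/(-494412/5) = -5/494412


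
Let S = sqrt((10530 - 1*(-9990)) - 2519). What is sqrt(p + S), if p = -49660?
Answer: sqrt(-49660 + sqrt(18001)) ≈ 222.54*I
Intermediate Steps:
S = sqrt(18001) (S = sqrt((10530 + 9990) - 2519) = sqrt(20520 - 2519) = sqrt(18001) ≈ 134.17)
sqrt(p + S) = sqrt(-49660 + sqrt(18001))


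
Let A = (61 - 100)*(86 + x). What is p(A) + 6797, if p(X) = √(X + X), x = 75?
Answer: 6797 + I*√12558 ≈ 6797.0 + 112.06*I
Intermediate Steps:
A = -6279 (A = (61 - 100)*(86 + 75) = -39*161 = -6279)
p(X) = √2*√X (p(X) = √(2*X) = √2*√X)
p(A) + 6797 = √2*√(-6279) + 6797 = √2*(I*√6279) + 6797 = I*√12558 + 6797 = 6797 + I*√12558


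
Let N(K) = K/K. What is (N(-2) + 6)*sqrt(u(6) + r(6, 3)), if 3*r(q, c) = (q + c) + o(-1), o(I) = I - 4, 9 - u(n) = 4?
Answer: 7*sqrt(57)/3 ≈ 17.616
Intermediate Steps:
u(n) = 5 (u(n) = 9 - 1*4 = 9 - 4 = 5)
o(I) = -4 + I
r(q, c) = -5/3 + c/3 + q/3 (r(q, c) = ((q + c) + (-4 - 1))/3 = ((c + q) - 5)/3 = (-5 + c + q)/3 = -5/3 + c/3 + q/3)
N(K) = 1
(N(-2) + 6)*sqrt(u(6) + r(6, 3)) = (1 + 6)*sqrt(5 + (-5/3 + (1/3)*3 + (1/3)*6)) = 7*sqrt(5 + (-5/3 + 1 + 2)) = 7*sqrt(5 + 4/3) = 7*sqrt(19/3) = 7*(sqrt(57)/3) = 7*sqrt(57)/3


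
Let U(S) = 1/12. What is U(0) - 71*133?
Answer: -113315/12 ≈ -9442.9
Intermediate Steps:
U(S) = 1/12
U(0) - 71*133 = 1/12 - 71*133 = 1/12 - 9443 = -113315/12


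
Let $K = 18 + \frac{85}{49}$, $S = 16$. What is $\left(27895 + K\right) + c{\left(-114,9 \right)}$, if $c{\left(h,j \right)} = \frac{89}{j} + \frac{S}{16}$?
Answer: $\frac{12315200}{441} \approx 27926.0$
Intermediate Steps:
$c{\left(h,j \right)} = 1 + \frac{89}{j}$ ($c{\left(h,j \right)} = \frac{89}{j} + \frac{16}{16} = \frac{89}{j} + 16 \cdot \frac{1}{16} = \frac{89}{j} + 1 = 1 + \frac{89}{j}$)
$K = \frac{967}{49}$ ($K = 18 + 85 \cdot \frac{1}{49} = 18 + \frac{85}{49} = \frac{967}{49} \approx 19.735$)
$\left(27895 + K\right) + c{\left(-114,9 \right)} = \left(27895 + \frac{967}{49}\right) + \frac{89 + 9}{9} = \frac{1367822}{49} + \frac{1}{9} \cdot 98 = \frac{1367822}{49} + \frac{98}{9} = \frac{12315200}{441}$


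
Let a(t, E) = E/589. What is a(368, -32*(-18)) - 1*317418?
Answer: -186958626/589 ≈ -3.1742e+5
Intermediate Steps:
a(t, E) = E/589 (a(t, E) = E*(1/589) = E/589)
a(368, -32*(-18)) - 1*317418 = (-32*(-18))/589 - 1*317418 = (1/589)*576 - 317418 = 576/589 - 317418 = -186958626/589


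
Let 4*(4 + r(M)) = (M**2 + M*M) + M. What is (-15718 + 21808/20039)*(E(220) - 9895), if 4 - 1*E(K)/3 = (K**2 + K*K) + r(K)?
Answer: 4051314951896/691 ≈ 5.8630e+9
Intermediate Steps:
r(M) = -4 + M**2/2 + M/4 (r(M) = -4 + ((M**2 + M*M) + M)/4 = -4 + ((M**2 + M**2) + M)/4 = -4 + (2*M**2 + M)/4 = -4 + (M + 2*M**2)/4 = -4 + (M**2/2 + M/4) = -4 + M**2/2 + M/4)
E(K) = 24 - 15*K**2/2 - 3*K/4 (E(K) = 12 - 3*((K**2 + K*K) + (-4 + K**2/2 + K/4)) = 12 - 3*((K**2 + K**2) + (-4 + K**2/2 + K/4)) = 12 - 3*(2*K**2 + (-4 + K**2/2 + K/4)) = 12 - 3*(-4 + K/4 + 5*K**2/2) = 12 + (12 - 15*K**2/2 - 3*K/4) = 24 - 15*K**2/2 - 3*K/4)
(-15718 + 21808/20039)*(E(220) - 9895) = (-15718 + 21808/20039)*((24 - 15/2*220**2 - 3/4*220) - 9895) = (-15718 + 21808*(1/20039))*((24 - 15/2*48400 - 165) - 9895) = (-15718 + 752/691)*((24 - 363000 - 165) - 9895) = -10860386*(-363141 - 9895)/691 = -10860386/691*(-373036) = 4051314951896/691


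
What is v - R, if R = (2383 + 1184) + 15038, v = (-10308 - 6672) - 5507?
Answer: -41092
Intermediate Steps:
v = -22487 (v = -16980 - 5507 = -22487)
R = 18605 (R = 3567 + 15038 = 18605)
v - R = -22487 - 1*18605 = -22487 - 18605 = -41092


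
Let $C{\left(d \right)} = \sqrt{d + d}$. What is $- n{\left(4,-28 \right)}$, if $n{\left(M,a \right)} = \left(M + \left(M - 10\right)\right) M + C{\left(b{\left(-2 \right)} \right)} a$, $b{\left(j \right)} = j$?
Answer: $8 + 56 i \approx 8.0 + 56.0 i$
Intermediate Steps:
$C{\left(d \right)} = \sqrt{2} \sqrt{d}$ ($C{\left(d \right)} = \sqrt{2 d} = \sqrt{2} \sqrt{d}$)
$n{\left(M,a \right)} = M \left(-10 + 2 M\right) + 2 i a$ ($n{\left(M,a \right)} = \left(M + \left(M - 10\right)\right) M + \sqrt{2} \sqrt{-2} a = \left(M + \left(M - 10\right)\right) M + \sqrt{2} i \sqrt{2} a = \left(M + \left(-10 + M\right)\right) M + 2 i a = \left(-10 + 2 M\right) M + 2 i a = M \left(-10 + 2 M\right) + 2 i a$)
$- n{\left(4,-28 \right)} = - (\left(-10\right) 4 + 2 \cdot 4^{2} + 2 i \left(-28\right)) = - (-40 + 2 \cdot 16 - 56 i) = - (-40 + 32 - 56 i) = - (-8 - 56 i) = 8 + 56 i$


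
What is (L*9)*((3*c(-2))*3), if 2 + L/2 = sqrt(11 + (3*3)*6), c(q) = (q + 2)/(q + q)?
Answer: 0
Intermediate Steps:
c(q) = (2 + q)/(2*q) (c(q) = (2 + q)/((2*q)) = (2 + q)*(1/(2*q)) = (2 + q)/(2*q))
L = -4 + 2*sqrt(65) (L = -4 + 2*sqrt(11 + (3*3)*6) = -4 + 2*sqrt(11 + 9*6) = -4 + 2*sqrt(11 + 54) = -4 + 2*sqrt(65) ≈ 12.125)
(L*9)*((3*c(-2))*3) = ((-4 + 2*sqrt(65))*9)*((3*((1/2)*(2 - 2)/(-2)))*3) = (-36 + 18*sqrt(65))*((3*((1/2)*(-1/2)*0))*3) = (-36 + 18*sqrt(65))*((3*0)*3) = (-36 + 18*sqrt(65))*(0*3) = (-36 + 18*sqrt(65))*0 = 0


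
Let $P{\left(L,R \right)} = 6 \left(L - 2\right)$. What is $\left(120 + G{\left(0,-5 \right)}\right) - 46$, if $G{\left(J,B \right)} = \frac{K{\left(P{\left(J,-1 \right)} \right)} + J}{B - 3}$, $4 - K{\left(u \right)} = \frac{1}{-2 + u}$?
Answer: $\frac{8231}{112} \approx 73.491$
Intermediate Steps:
$P{\left(L,R \right)} = -12 + 6 L$ ($P{\left(L,R \right)} = 6 \left(-2 + L\right) = -12 + 6 L$)
$K{\left(u \right)} = 4 - \frac{1}{-2 + u}$
$G{\left(J,B \right)} = \frac{J + \frac{-57 + 24 J}{-14 + 6 J}}{-3 + B}$ ($G{\left(J,B \right)} = \frac{\frac{-9 + 4 \left(-12 + 6 J\right)}{-2 + \left(-12 + 6 J\right)} + J}{B - 3} = \frac{\frac{-9 + \left(-48 + 24 J\right)}{-14 + 6 J} + J}{-3 + B} = \frac{\frac{-57 + 24 J}{-14 + 6 J} + J}{-3 + B} = \frac{J + \frac{-57 + 24 J}{-14 + 6 J}}{-3 + B}$)
$\left(120 + G{\left(0,-5 \right)}\right) - 46 = \left(120 + \frac{- \frac{57}{2} + 12 \cdot 0 + 0 \left(-7 + 3 \cdot 0\right)}{\left(-7 + 3 \cdot 0\right) \left(-3 - 5\right)}\right) - 46 = \left(120 + \frac{- \frac{57}{2} + 0 + 0 \left(-7 + 0\right)}{\left(-7 + 0\right) \left(-8\right)}\right) - 46 = \left(120 + \frac{1}{-7} \left(- \frac{1}{8}\right) \left(- \frac{57}{2} + 0 + 0 \left(-7\right)\right)\right) - 46 = \left(120 - - \frac{- \frac{57}{2} + 0 + 0}{56}\right) - 46 = \left(120 - \left(- \frac{1}{56}\right) \left(- \frac{57}{2}\right)\right) - 46 = \left(120 - \frac{57}{112}\right) - 46 = \frac{13383}{112} - 46 = \frac{8231}{112}$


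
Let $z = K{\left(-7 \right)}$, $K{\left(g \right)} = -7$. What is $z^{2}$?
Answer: $49$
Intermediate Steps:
$z = -7$
$z^{2} = \left(-7\right)^{2} = 49$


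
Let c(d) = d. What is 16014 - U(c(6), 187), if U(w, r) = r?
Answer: 15827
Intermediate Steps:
16014 - U(c(6), 187) = 16014 - 1*187 = 16014 - 187 = 15827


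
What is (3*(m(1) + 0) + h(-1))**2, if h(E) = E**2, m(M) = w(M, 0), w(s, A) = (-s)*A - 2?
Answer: 25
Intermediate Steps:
w(s, A) = -2 - A*s (w(s, A) = -A*s - 2 = -2 - A*s)
m(M) = -2 (m(M) = -2 - 1*0*M = -2 + 0 = -2)
(3*(m(1) + 0) + h(-1))**2 = (3*(-2 + 0) + (-1)**2)**2 = (3*(-2) + 1)**2 = (-6 + 1)**2 = (-5)**2 = 25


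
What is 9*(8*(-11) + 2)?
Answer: -774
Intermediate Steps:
9*(8*(-11) + 2) = 9*(-88 + 2) = 9*(-86) = -774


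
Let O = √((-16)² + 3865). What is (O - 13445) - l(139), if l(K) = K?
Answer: -13584 + √4121 ≈ -13520.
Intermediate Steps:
O = √4121 (O = √(256 + 3865) = √4121 ≈ 64.195)
(O - 13445) - l(139) = (√4121 - 13445) - 1*139 = (-13445 + √4121) - 139 = -13584 + √4121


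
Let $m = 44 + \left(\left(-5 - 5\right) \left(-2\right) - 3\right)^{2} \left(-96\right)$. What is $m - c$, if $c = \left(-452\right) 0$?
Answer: $-27700$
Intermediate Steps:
$c = 0$
$m = -27700$ ($m = 44 + \left(\left(-10\right) \left(-2\right) - 3\right)^{2} \left(-96\right) = 44 + \left(20 - 3\right)^{2} \left(-96\right) = 44 + 17^{2} \left(-96\right) = 44 + 289 \left(-96\right) = 44 - 27744 = -27700$)
$m - c = -27700 - 0 = -27700 + 0 = -27700$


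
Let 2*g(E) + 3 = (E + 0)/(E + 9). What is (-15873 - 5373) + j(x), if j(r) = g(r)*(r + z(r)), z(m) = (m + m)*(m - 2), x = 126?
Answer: -268329/5 ≈ -53666.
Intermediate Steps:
z(m) = 2*m*(-2 + m) (z(m) = (2*m)*(-2 + m) = 2*m*(-2 + m))
g(E) = -3/2 + E/(2*(9 + E)) (g(E) = -3/2 + ((E + 0)/(E + 9))/2 = -3/2 + (E/(9 + E))/2 = -3/2 + E/(2*(9 + E)))
j(r) = (-27/2 - r)*(r + 2*r*(-2 + r))/(9 + r) (j(r) = ((-27/2 - r)/(9 + r))*(r + 2*r*(-2 + r)) = (-27/2 - r)*(r + 2*r*(-2 + r))/(9 + r))
(-15873 - 5373) + j(x) = (-15873 - 5373) + (1/2)*126*(81 - 48*126 - 4*126**2)/(9 + 126) = -21246 + (1/2)*126*(81 - 6048 - 4*15876)/135 = -21246 + (1/2)*126*(1/135)*(81 - 6048 - 63504) = -21246 + (1/2)*126*(1/135)*(-69471) = -21246 - 162099/5 = -268329/5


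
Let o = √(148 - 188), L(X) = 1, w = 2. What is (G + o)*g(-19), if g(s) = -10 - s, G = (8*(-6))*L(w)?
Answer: -432 + 18*I*√10 ≈ -432.0 + 56.921*I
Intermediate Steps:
G = -48 (G = (8*(-6))*1 = -48*1 = -48)
o = 2*I*√10 (o = √(-40) = 2*I*√10 ≈ 6.3246*I)
(G + o)*g(-19) = (-48 + 2*I*√10)*(-10 - 1*(-19)) = (-48 + 2*I*√10)*(-10 + 19) = (-48 + 2*I*√10)*9 = -432 + 18*I*√10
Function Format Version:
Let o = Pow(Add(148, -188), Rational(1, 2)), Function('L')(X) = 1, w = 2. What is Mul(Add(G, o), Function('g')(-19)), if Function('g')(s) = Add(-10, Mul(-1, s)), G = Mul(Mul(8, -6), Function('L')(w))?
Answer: Add(-432, Mul(18, I, Pow(10, Rational(1, 2)))) ≈ Add(-432.00, Mul(56.921, I))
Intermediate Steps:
G = -48 (G = Mul(Mul(8, -6), 1) = Mul(-48, 1) = -48)
o = Mul(2, I, Pow(10, Rational(1, 2))) (o = Pow(-40, Rational(1, 2)) = Mul(2, I, Pow(10, Rational(1, 2))) ≈ Mul(6.3246, I))
Mul(Add(G, o), Function('g')(-19)) = Mul(Add(-48, Mul(2, I, Pow(10, Rational(1, 2)))), Add(-10, Mul(-1, -19))) = Mul(Add(-48, Mul(2, I, Pow(10, Rational(1, 2)))), Add(-10, 19)) = Mul(Add(-48, Mul(2, I, Pow(10, Rational(1, 2)))), 9) = Add(-432, Mul(18, I, Pow(10, Rational(1, 2))))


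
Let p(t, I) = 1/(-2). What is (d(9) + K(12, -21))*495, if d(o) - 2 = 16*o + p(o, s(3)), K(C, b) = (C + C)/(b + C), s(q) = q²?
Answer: 141405/2 ≈ 70703.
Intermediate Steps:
p(t, I) = -½
K(C, b) = 2*C/(C + b) (K(C, b) = (2*C)/(C + b) = 2*C/(C + b))
d(o) = 3/2 + 16*o (d(o) = 2 + (16*o - ½) = 2 + (-½ + 16*o) = 3/2 + 16*o)
(d(9) + K(12, -21))*495 = ((3/2 + 16*9) + 2*12/(12 - 21))*495 = ((3/2 + 144) + 2*12/(-9))*495 = (291/2 + 2*12*(-⅑))*495 = (291/2 - 8/3)*495 = (857/6)*495 = 141405/2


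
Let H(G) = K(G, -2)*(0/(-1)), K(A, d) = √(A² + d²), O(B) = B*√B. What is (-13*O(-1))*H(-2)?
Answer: 0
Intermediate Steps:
O(B) = B^(3/2)
H(G) = 0 (H(G) = √(G² + (-2)²)*(0/(-1)) = √(G² + 4)*(0*(-1)) = √(4 + G²)*0 = 0)
(-13*O(-1))*H(-2) = -(-13)*I*0 = (13*I)*0 = 0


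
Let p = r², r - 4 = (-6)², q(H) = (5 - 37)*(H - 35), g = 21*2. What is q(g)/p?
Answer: -7/50 ≈ -0.14000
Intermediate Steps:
g = 42
q(H) = 1120 - 32*H (q(H) = -32*(-35 + H) = 1120 - 32*H)
r = 40 (r = 4 + (-6)² = 4 + 36 = 40)
p = 1600 (p = 40² = 1600)
q(g)/p = (1120 - 32*42)/1600 = (1120 - 1344)*(1/1600) = -224*1/1600 = -7/50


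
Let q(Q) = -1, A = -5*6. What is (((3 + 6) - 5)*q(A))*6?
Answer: -24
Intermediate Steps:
A = -30
(((3 + 6) - 5)*q(A))*6 = (((3 + 6) - 5)*(-1))*6 = ((9 - 5)*(-1))*6 = (4*(-1))*6 = -4*6 = -24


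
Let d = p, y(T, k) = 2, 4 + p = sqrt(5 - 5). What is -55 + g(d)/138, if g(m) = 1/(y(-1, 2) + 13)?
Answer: -113849/2070 ≈ -55.000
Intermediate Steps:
p = -4 (p = -4 + sqrt(5 - 5) = -4 + sqrt(0) = -4 + 0 = -4)
d = -4
g(m) = 1/15 (g(m) = 1/(2 + 13) = 1/15)
-55 + g(d)/138 = -55 + (1/15)/138 = -55 + (1/15)*(1/138) = -55 + 1/2070 = -113849/2070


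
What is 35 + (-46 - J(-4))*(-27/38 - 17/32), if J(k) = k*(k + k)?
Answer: 40085/304 ≈ 131.86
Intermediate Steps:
J(k) = 2*k**2 (J(k) = k*(2*k) = 2*k**2)
35 + (-46 - J(-4))*(-27/38 - 17/32) = 35 + (-46 - 2*(-4)**2)*(-27/38 - 17/32) = 35 + (-46 - 2*16)*(-27*1/38 - 17*1/32) = 35 + (-46 - 1*32)*(-27/38 - 17/32) = 35 + (-46 - 32)*(-755/608) = 35 - 78*(-755/608) = 35 + 29445/304 = 40085/304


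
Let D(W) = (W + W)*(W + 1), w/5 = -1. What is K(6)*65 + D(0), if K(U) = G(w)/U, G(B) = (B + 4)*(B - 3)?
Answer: 260/3 ≈ 86.667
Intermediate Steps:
w = -5 (w = 5*(-1) = -5)
G(B) = (-3 + B)*(4 + B) (G(B) = (4 + B)*(-3 + B) = (-3 + B)*(4 + B))
K(U) = 8/U (K(U) = (-12 - 5 + (-5)²)/U = (-12 - 5 + 25)/U = 8/U)
D(W) = 2*W*(1 + W) (D(W) = (2*W)*(1 + W) = 2*W*(1 + W))
K(6)*65 + D(0) = (8/6)*65 + 2*0*(1 + 0) = (8*(⅙))*65 + 2*0*1 = (4/3)*65 + 0 = 260/3 + 0 = 260/3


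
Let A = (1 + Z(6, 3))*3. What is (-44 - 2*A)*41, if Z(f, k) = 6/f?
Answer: -2296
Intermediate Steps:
A = 6 (A = (1 + 6/6)*3 = (1 + 6*(⅙))*3 = (1 + 1)*3 = 2*3 = 6)
(-44 - 2*A)*41 = (-44 - 2*6)*41 = (-44 - 12)*41 = -56*41 = -2296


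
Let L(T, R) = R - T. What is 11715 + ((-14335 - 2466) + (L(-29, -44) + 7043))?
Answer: 1942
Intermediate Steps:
11715 + ((-14335 - 2466) + (L(-29, -44) + 7043)) = 11715 + ((-14335 - 2466) + ((-44 - 1*(-29)) + 7043)) = 11715 + (-16801 + ((-44 + 29) + 7043)) = 11715 + (-16801 + (-15 + 7043)) = 11715 + (-16801 + 7028) = 11715 - 9773 = 1942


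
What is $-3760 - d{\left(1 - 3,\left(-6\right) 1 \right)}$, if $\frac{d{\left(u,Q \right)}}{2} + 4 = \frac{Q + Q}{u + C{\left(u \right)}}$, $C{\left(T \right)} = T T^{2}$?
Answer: $- \frac{18772}{5} \approx -3754.4$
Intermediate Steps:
$C{\left(T \right)} = T^{3}$
$d{\left(u,Q \right)} = -8 + \frac{4 Q}{u + u^{3}}$ ($d{\left(u,Q \right)} = -8 + 2 \frac{Q + Q}{u + u^{3}} = -8 + 2 \frac{2 Q}{u + u^{3}} = -8 + \frac{4 Q}{u + u^{3}}$)
$-3760 - d{\left(1 - 3,\left(-6\right) 1 \right)} = -3760 - \frac{- 8 \left(1 - 3\right) - 8 \left(1 - 3\right)^{3} + 4 \left(\left(-6\right) 1\right)}{\left(1 - 3\right) + \left(1 - 3\right)^{3}} = -3760 - \frac{- 8 \left(1 - 3\right) - 8 \left(1 - 3\right)^{3} + 4 \left(-6\right)}{\left(1 - 3\right) + \left(1 - 3\right)^{3}} = -3760 - \frac{\left(-8\right) \left(-2\right) - 8 \left(-2\right)^{3} - 24}{-2 + \left(-2\right)^{3}} = -3760 - \frac{16 - -64 - 24}{-2 - 8} = -3760 - \frac{16 + 64 - 24}{-10} = -3760 - \left(- \frac{1}{10}\right) 56 = -3760 - - \frac{28}{5} = -3760 + \frac{28}{5} = - \frac{18772}{5}$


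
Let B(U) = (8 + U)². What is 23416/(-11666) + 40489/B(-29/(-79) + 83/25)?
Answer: 914981948710033/3107698297092 ≈ 294.42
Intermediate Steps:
23416/(-11666) + 40489/B(-29/(-79) + 83/25) = 23416/(-11666) + 40489/((8 + (-29/(-79) + 83/25))²) = 23416*(-1/11666) + 40489/((8 + (-29*(-1/79) + 83*(1/25)))²) = -11708/5833 + 40489/((8 + (29/79 + 83/25))²) = -11708/5833 + 40489/((8 + 7282/1975)²) = -11708/5833 + 40489/((23082/1975)²) = -11708/5833 + 40489/(532778724/3900625) = -11708/5833 + 40489*(3900625/532778724) = -11708/5833 + 157932405625/532778724 = 914981948710033/3107698297092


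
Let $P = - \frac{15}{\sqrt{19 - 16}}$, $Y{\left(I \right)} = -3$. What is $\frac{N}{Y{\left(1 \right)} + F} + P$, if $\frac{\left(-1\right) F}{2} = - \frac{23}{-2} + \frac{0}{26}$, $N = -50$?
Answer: $\frac{25}{13} - 5 \sqrt{3} \approx -6.7372$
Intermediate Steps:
$F = -23$ ($F = - 2 \left(- \frac{23}{-2} + \frac{0}{26}\right) = - 2 \left(\left(-23\right) \left(- \frac{1}{2}\right) + 0 \cdot \frac{1}{26}\right) = - 2 \left(\frac{23}{2} + 0\right) = \left(-2\right) \frac{23}{2} = -23$)
$P = - 5 \sqrt{3}$ ($P = - \frac{15}{\sqrt{3}} = - 15 \frac{\sqrt{3}}{3} = - 5 \sqrt{3} \approx -8.6602$)
$\frac{N}{Y{\left(1 \right)} + F} + P = - \frac{50}{-3 - 23} - 5 \sqrt{3} = - \frac{50}{-26} - 5 \sqrt{3} = \left(-50\right) \left(- \frac{1}{26}\right) - 5 \sqrt{3} = \frac{25}{13} - 5 \sqrt{3}$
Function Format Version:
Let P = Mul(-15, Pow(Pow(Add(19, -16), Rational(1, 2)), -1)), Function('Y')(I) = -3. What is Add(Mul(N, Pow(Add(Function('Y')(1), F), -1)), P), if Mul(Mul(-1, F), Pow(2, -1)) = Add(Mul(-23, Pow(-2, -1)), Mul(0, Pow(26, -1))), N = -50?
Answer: Add(Rational(25, 13), Mul(-5, Pow(3, Rational(1, 2)))) ≈ -6.7372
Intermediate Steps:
F = -23 (F = Mul(-2, Add(Mul(-23, Pow(-2, -1)), Mul(0, Pow(26, -1)))) = Mul(-2, Add(Mul(-23, Rational(-1, 2)), Mul(0, Rational(1, 26)))) = Mul(-2, Add(Rational(23, 2), 0)) = Mul(-2, Rational(23, 2)) = -23)
P = Mul(-5, Pow(3, Rational(1, 2))) (P = Mul(-15, Pow(Pow(3, Rational(1, 2)), -1)) = Mul(-15, Mul(Rational(1, 3), Pow(3, Rational(1, 2)))) = Mul(-5, Pow(3, Rational(1, 2))) ≈ -8.6602)
Add(Mul(N, Pow(Add(Function('Y')(1), F), -1)), P) = Add(Mul(-50, Pow(Add(-3, -23), -1)), Mul(-5, Pow(3, Rational(1, 2)))) = Add(Mul(-50, Pow(-26, -1)), Mul(-5, Pow(3, Rational(1, 2)))) = Add(Mul(-50, Rational(-1, 26)), Mul(-5, Pow(3, Rational(1, 2)))) = Add(Rational(25, 13), Mul(-5, Pow(3, Rational(1, 2))))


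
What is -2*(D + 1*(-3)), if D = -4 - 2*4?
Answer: 30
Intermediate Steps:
D = -12 (D = -4 - 8 = -12)
-2*(D + 1*(-3)) = -2*(-12 + 1*(-3)) = -2*(-12 - 3) = -2*(-15) = 30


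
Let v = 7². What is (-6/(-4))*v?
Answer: 147/2 ≈ 73.500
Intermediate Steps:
v = 49
(-6/(-4))*v = -6/(-4)*49 = -6*(-¼)*49 = (3/2)*49 = 147/2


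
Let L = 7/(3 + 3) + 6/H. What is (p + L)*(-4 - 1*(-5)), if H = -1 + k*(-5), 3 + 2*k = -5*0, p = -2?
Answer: 7/78 ≈ 0.089744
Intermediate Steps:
k = -3/2 (k = -3/2 + (-5*0)/2 = -3/2 + (½)*0 = -3/2 + 0 = -3/2 ≈ -1.5000)
H = 13/2 (H = -1 - 3/2*(-5) = -1 + 15/2 = 13/2 ≈ 6.5000)
L = 163/78 (L = 7/(3 + 3) + 6/(13/2) = 7/6 + 6*(2/13) = 7*(⅙) + 12/13 = 7/6 + 12/13 = 163/78 ≈ 2.0897)
(p + L)*(-4 - 1*(-5)) = (-2 + 163/78)*(-4 - 1*(-5)) = 7*(-4 + 5)/78 = (7/78)*1 = 7/78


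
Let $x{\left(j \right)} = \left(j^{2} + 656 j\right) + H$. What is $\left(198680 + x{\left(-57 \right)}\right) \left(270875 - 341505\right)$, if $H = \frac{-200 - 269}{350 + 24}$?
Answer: $- \frac{2173156871235}{187} \approx -1.1621 \cdot 10^{10}$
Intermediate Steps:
$H = - \frac{469}{374} \approx -1.254$
$x{\left(j \right)} = - \frac{469}{374} + j^{2} + 656 j$ ($x{\left(j \right)} = \left(j^{2} + 656 j\right) - \frac{469}{374} = - \frac{469}{374} + j^{2} + 656 j$)
$\left(198680 + x{\left(-57 \right)}\right) \left(270875 - 341505\right) = \left(198680 + \left(- \frac{469}{374} + \left(-57\right)^{2} + 656 \left(-57\right)\right)\right) \left(270875 - 341505\right) = \left(198680 - \frac{12769951}{374}\right) \left(-70630\right) = \frac{61536369}{374} \left(-70630\right) = - \frac{2173156871235}{187}$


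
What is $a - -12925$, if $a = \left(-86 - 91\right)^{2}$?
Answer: $44254$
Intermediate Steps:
$a = 31329$ ($a = \left(-177\right)^{2} = 31329$)
$a - -12925 = 31329 - -12925 = 31329 + 12925 = 44254$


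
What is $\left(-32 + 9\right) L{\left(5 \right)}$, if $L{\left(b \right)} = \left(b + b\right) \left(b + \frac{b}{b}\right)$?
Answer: $-1380$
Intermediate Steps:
$L{\left(b \right)} = 2 b \left(1 + b\right)$ ($L{\left(b \right)} = 2 b \left(b + 1\right) = 2 b \left(1 + b\right)$)
$\left(-32 + 9\right) L{\left(5 \right)} = \left(-32 + 9\right) 2 \cdot 5 \left(1 + 5\right) = - 23 \cdot 2 \cdot 5 \cdot 6 = \left(-23\right) 60 = -1380$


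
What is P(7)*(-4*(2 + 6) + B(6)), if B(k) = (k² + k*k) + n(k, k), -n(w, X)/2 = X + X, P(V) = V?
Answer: 112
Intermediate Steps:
n(w, X) = -4*X (n(w, X) = -2*(X + X) = -4*X)
B(k) = -4*k + 2*k² (B(k) = (k² + k*k) - 4*k = (k² + k²) - 4*k = 2*k² - 4*k = -4*k + 2*k²)
P(7)*(-4*(2 + 6) + B(6)) = 7*(-4*(2 + 6) + 2*6*(-2 + 6)) = 7*(-4*8 + 2*6*4) = 7*(-32 + 48) = 7*16 = 112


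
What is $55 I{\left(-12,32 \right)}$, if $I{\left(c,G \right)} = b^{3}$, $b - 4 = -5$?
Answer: $-55$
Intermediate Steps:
$b = -1$ ($b = 4 - 5 = -1$)
$I{\left(c,G \right)} = -1$ ($I{\left(c,G \right)} = \left(-1\right)^{3} = -1$)
$55 I{\left(-12,32 \right)} = 55 \left(-1\right) = -55$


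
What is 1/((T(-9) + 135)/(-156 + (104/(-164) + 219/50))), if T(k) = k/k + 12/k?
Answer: -936363/828200 ≈ -1.1306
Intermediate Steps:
T(k) = 1 + 12/k
1/((T(-9) + 135)/(-156 + (104/(-164) + 219/50))) = 1/(((12 - 9)/(-9) + 135)/(-156 + (104/(-164) + 219/50))) = 1/((-⅑*3 + 135)/(-156 + (104*(-1/164) + 219*(1/50)))) = 1/((-⅓ + 135)/(-156 + (-26/41 + 219/50))) = 1/(404/(3*(-156 + 7679/2050))) = 1/(404/(3*(-312121/2050))) = 1/((404/3)*(-2050/312121)) = 1/(-828200/936363) = -936363/828200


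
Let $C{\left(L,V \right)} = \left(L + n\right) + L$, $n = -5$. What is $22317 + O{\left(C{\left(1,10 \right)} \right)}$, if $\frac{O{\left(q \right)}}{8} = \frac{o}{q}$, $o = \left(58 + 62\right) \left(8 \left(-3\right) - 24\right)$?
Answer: $37677$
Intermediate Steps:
$C{\left(L,V \right)} = -5 + 2 L$ ($C{\left(L,V \right)} = \left(L - 5\right) + L = \left(-5 + L\right) + L = -5 + 2 L$)
$o = -5760$ ($o = 120 \left(-24 - 24\right) = 120 \left(-48\right) = -5760$)
$O{\left(q \right)} = - \frac{46080}{q}$ ($O{\left(q \right)} = 8 \left(- \frac{5760}{q}\right) = - \frac{46080}{q}$)
$22317 + O{\left(C{\left(1,10 \right)} \right)} = 22317 - \frac{46080}{-5 + 2 \cdot 1} = 22317 - \frac{46080}{-5 + 2} = 22317 - \frac{46080}{-3} = 22317 - -15360 = 22317 + 15360 = 37677$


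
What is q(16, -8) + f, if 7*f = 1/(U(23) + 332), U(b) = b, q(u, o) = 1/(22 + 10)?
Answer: 2517/79520 ≈ 0.031652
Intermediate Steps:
q(u, o) = 1/32
f = 1/2485 (f = 1/(7*(23 + 332)) = (⅐)/355 = (⅐)*(1/355) = 1/2485 ≈ 0.00040241)
q(16, -8) + f = 1/32 + 1/2485 = 2517/79520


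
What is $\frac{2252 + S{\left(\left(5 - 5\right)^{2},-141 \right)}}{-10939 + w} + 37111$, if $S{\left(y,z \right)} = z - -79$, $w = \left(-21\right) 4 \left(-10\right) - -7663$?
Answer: $\frac{15066701}{406} \approx 37110.0$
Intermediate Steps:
$w = 8503$ ($w = \left(-84\right) \left(-10\right) + 7663 = 840 + 7663 = 8503$)
$S{\left(y,z \right)} = 79 + z$ ($S{\left(y,z \right)} = z + 79 = 79 + z$)
$\frac{2252 + S{\left(\left(5 - 5\right)^{2},-141 \right)}}{-10939 + w} + 37111 = \frac{2252 + \left(79 - 141\right)}{-10939 + 8503} + 37111 = \frac{2252 - 62}{-2436} + 37111 = 2190 \left(- \frac{1}{2436}\right) + 37111 = - \frac{365}{406} + 37111 = \frac{15066701}{406}$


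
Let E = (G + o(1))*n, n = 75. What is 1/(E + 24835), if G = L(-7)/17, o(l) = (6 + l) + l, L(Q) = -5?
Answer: 17/432020 ≈ 3.9350e-5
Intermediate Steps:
o(l) = 6 + 2*l
G = -5/17 ≈ -0.29412
E = 9825/17 (E = (-5/17 + (6 + 2*1))*75 = (-5/17 + (6 + 2))*75 = (-5/17 + 8)*75 = (131/17)*75 = 9825/17 ≈ 577.94)
1/(E + 24835) = 1/(9825/17 + 24835) = 1/(432020/17) = 17/432020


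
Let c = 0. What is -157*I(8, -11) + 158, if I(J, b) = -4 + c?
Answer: 786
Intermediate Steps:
I(J, b) = -4 (I(J, b) = -4 + 0 = -4)
-157*I(8, -11) + 158 = -157*(-4) + 158 = 628 + 158 = 786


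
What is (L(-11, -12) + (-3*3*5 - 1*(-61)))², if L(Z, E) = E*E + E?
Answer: 21904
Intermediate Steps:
L(Z, E) = E + E² (L(Z, E) = E² + E = E + E²)
(L(-11, -12) + (-3*3*5 - 1*(-61)))² = (-12*(1 - 12) + (-3*3*5 - 1*(-61)))² = (-12*(-11) + (-9*5 + 61))² = (132 + (-45 + 61))² = (132 + 16)² = 148² = 21904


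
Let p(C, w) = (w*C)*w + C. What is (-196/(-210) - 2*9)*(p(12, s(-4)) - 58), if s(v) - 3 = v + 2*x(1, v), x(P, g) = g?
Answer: -237056/15 ≈ -15804.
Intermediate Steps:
s(v) = 3 + 3*v (s(v) = 3 + (v + 2*v) = 3 + 3*v)
p(C, w) = C + C*w**2 (p(C, w) = (C*w)*w + C = C*w**2 + C = C + C*w**2)
(-196/(-210) - 2*9)*(p(12, s(-4)) - 58) = (-196/(-210) - 2*9)*(12*(1 + (3 + 3*(-4))**2) - 58) = (-196*(-1/210) - 18)*(12*(1 + (3 - 12)**2) - 58) = (14/15 - 18)*(12*(1 + (-9)**2) - 58) = -256*(12*(1 + 81) - 58)/15 = -256*(12*82 - 58)/15 = -256*(984 - 58)/15 = -256/15*926 = -237056/15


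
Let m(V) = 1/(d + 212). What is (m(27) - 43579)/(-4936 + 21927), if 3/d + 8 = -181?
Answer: -581997482/226914805 ≈ -2.5648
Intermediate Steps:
d = -1/63 (d = 3/(-8 - 181) = 3/(-189) = 3*(-1/189) = -1/63 ≈ -0.015873)
m(V) = 63/13355 (m(V) = 1/(-1/63 + 212) = 1/(13355/63) = 63/13355)
(m(27) - 43579)/(-4936 + 21927) = (63/13355 - 43579)/(-4936 + 21927) = -581997482/13355/16991 = -581997482/13355*1/16991 = -581997482/226914805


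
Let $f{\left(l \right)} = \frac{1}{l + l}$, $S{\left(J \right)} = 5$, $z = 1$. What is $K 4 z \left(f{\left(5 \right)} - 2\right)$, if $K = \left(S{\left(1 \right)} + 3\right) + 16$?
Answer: $- \frac{912}{5} \approx -182.4$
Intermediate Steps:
$f{\left(l \right)} = \frac{1}{2 l}$
$K = 24$ ($K = \left(5 + 3\right) + 16 = 8 + 16 = 24$)
$K 4 z \left(f{\left(5 \right)} - 2\right) = 24 \cdot 4 \cdot 1 \left(\frac{1}{2 \cdot 5} - 2\right) = 96 \cdot 1 \left(\frac{1}{2} \cdot \frac{1}{5} - 2\right) = 96 \cdot 1 \left(\frac{1}{10} - 2\right) = 96 \cdot 1 \left(- \frac{19}{10}\right) = 96 \left(- \frac{19}{10}\right) = - \frac{912}{5}$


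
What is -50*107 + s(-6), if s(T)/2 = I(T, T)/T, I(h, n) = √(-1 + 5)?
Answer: -16052/3 ≈ -5350.7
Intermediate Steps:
I(h, n) = 2 (I(h, n) = √4 = 2)
s(T) = 4/T (s(T) = 2*(2/T) = 4/T)
-50*107 + s(-6) = -50*107 + 4/(-6) = -5350 + 4*(-⅙) = -5350 - ⅔ = -16052/3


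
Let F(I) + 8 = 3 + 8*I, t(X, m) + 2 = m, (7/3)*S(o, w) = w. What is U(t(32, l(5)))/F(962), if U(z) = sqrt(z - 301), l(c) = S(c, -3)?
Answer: I*sqrt(14910)/53837 ≈ 0.0022681*I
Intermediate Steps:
S(o, w) = 3*w/7
l(c) = -9/7 (l(c) = (3/7)*(-3) = -9/7)
t(X, m) = -2 + m
U(z) = sqrt(-301 + z)
F(I) = -5 + 8*I (F(I) = -8 + (3 + 8*I) = -5 + 8*I)
U(t(32, l(5)))/F(962) = sqrt(-301 + (-2 - 9/7))/(-5 + 8*962) = sqrt(-301 - 23/7)/(-5 + 7696) = sqrt(-2130/7)/7691 = (I*sqrt(14910)/7)*(1/7691) = I*sqrt(14910)/53837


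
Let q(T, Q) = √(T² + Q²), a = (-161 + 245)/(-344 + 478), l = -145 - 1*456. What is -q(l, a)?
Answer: -√1621433053/67 ≈ -601.00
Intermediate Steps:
l = -601 (l = -145 - 456 = -601)
a = 42/67 (a = 84/134 = 84*(1/134) = 42/67 ≈ 0.62687)
q(T, Q) = √(Q² + T²)
-q(l, a) = -√((42/67)² + (-601)²) = -√(1764/4489 + 361201) = -√(1621433053/4489) = -√1621433053/67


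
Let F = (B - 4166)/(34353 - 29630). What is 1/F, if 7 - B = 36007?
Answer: -4723/40166 ≈ -0.11759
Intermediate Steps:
B = -36000 (B = 7 - 1*36007 = 7 - 36007 = -36000)
F = -40166/4723 (F = (-36000 - 4166)/(34353 - 29630) = -40166/4723 ≈ -8.5043)
1/F = 1/(-40166/4723) = -4723/40166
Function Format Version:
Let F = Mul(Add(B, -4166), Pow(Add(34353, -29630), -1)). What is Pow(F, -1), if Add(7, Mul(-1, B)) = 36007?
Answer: Rational(-4723, 40166) ≈ -0.11759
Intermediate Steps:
B = -36000 (B = Add(7, Mul(-1, 36007)) = Add(7, -36007) = -36000)
F = Rational(-40166, 4723) (F = Mul(Add(-36000, -4166), Pow(Add(34353, -29630), -1)) = Mul(-40166, Pow(4723, -1)) = Mul(-40166, Rational(1, 4723)) = Rational(-40166, 4723) ≈ -8.5043)
Pow(F, -1) = Pow(Rational(-40166, 4723), -1) = Rational(-4723, 40166)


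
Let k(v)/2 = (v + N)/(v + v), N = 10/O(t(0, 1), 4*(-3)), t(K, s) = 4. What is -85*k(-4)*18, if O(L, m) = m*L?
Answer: -25755/16 ≈ -1609.7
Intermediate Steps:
O(L, m) = L*m
N = -5/24 (N = 10/((4*(4*(-3)))) = 10/((4*(-12))) = 10/(-48) = 10*(-1/48) = -5/24 ≈ -0.20833)
k(v) = (-5/24 + v)/v (k(v) = 2*((v - 5/24)/(v + v)) = 2*((-5/24 + v)/((2*v))) = 2*((-5/24 + v)*(1/(2*v))) = 2*((-5/24 + v)/(2*v)) = (-5/24 + v)/v)
-85*k(-4)*18 = -85*(-5/24 - 4)/(-4)*18 = -(-85)*(-101)/(4*24)*18 = -85*101/96*18 = -8585/96*18 = -25755/16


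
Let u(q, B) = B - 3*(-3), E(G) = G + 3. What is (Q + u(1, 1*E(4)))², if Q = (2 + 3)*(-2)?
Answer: 36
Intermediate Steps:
E(G) = 3 + G
u(q, B) = 9 + B (u(q, B) = B + 9 = 9 + B)
Q = -10 (Q = 5*(-2) = -10)
(Q + u(1, 1*E(4)))² = (-10 + (9 + 1*(3 + 4)))² = (-10 + (9 + 1*7))² = (-10 + (9 + 7))² = (-10 + 16)² = 6² = 36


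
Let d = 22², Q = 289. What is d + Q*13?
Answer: 4241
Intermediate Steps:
d = 484
d + Q*13 = 484 + 289*13 = 484 + 3757 = 4241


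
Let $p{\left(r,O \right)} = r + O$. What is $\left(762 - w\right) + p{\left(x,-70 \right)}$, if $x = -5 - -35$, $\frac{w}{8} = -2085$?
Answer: $17402$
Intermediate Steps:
$w = -16680$ ($w = 8 \left(-2085\right) = -16680$)
$x = 30$ ($x = -5 + 35 = 30$)
$p{\left(r,O \right)} = O + r$
$\left(762 - w\right) + p{\left(x,-70 \right)} = \left(762 - -16680\right) + \left(-70 + 30\right) = \left(762 + 16680\right) - 40 = 17442 - 40 = 17402$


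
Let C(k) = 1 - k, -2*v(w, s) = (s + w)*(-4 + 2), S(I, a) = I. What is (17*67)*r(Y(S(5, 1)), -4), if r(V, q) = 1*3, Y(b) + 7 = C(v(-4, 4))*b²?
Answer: 3417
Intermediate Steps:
v(w, s) = s + w (v(w, s) = -(s + w)*(-4 + 2)/2 = -(s + w)*(-2)/2 = -(-2*s - 2*w)/2 = s + w)
Y(b) = -7 + b² (Y(b) = -7 + (1 - (4 - 4))*b² = -7 + (1 - 1*0)*b² = -7 + (1 + 0)*b² = -7 + 1*b² = -7 + b²)
r(V, q) = 3
(17*67)*r(Y(S(5, 1)), -4) = (17*67)*3 = 1139*3 = 3417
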